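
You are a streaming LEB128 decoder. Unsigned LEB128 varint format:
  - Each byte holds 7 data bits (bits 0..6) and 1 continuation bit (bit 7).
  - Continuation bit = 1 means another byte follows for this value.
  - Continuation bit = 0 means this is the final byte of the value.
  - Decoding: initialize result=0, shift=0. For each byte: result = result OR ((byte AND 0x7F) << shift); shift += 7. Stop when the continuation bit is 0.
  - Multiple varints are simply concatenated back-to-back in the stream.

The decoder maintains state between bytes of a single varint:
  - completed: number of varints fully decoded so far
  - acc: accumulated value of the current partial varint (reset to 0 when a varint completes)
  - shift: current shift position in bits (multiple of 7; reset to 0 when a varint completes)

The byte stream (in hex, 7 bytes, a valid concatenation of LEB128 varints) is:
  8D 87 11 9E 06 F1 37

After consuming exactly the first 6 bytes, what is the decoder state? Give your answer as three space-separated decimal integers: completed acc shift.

byte[0]=0x8D cont=1 payload=0x0D: acc |= 13<<0 -> completed=0 acc=13 shift=7
byte[1]=0x87 cont=1 payload=0x07: acc |= 7<<7 -> completed=0 acc=909 shift=14
byte[2]=0x11 cont=0 payload=0x11: varint #1 complete (value=279437); reset -> completed=1 acc=0 shift=0
byte[3]=0x9E cont=1 payload=0x1E: acc |= 30<<0 -> completed=1 acc=30 shift=7
byte[4]=0x06 cont=0 payload=0x06: varint #2 complete (value=798); reset -> completed=2 acc=0 shift=0
byte[5]=0xF1 cont=1 payload=0x71: acc |= 113<<0 -> completed=2 acc=113 shift=7

Answer: 2 113 7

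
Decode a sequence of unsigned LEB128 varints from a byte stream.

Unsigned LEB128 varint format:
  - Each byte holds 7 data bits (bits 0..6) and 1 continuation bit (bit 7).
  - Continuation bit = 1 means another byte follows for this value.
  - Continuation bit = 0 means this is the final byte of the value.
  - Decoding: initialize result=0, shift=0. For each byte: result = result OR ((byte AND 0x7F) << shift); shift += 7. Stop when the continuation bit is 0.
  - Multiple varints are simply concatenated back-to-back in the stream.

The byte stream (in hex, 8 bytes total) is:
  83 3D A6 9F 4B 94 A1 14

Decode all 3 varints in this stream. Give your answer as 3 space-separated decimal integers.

  byte[0]=0x83 cont=1 payload=0x03=3: acc |= 3<<0 -> acc=3 shift=7
  byte[1]=0x3D cont=0 payload=0x3D=61: acc |= 61<<7 -> acc=7811 shift=14 [end]
Varint 1: bytes[0:2] = 83 3D -> value 7811 (2 byte(s))
  byte[2]=0xA6 cont=1 payload=0x26=38: acc |= 38<<0 -> acc=38 shift=7
  byte[3]=0x9F cont=1 payload=0x1F=31: acc |= 31<<7 -> acc=4006 shift=14
  byte[4]=0x4B cont=0 payload=0x4B=75: acc |= 75<<14 -> acc=1232806 shift=21 [end]
Varint 2: bytes[2:5] = A6 9F 4B -> value 1232806 (3 byte(s))
  byte[5]=0x94 cont=1 payload=0x14=20: acc |= 20<<0 -> acc=20 shift=7
  byte[6]=0xA1 cont=1 payload=0x21=33: acc |= 33<<7 -> acc=4244 shift=14
  byte[7]=0x14 cont=0 payload=0x14=20: acc |= 20<<14 -> acc=331924 shift=21 [end]
Varint 3: bytes[5:8] = 94 A1 14 -> value 331924 (3 byte(s))

Answer: 7811 1232806 331924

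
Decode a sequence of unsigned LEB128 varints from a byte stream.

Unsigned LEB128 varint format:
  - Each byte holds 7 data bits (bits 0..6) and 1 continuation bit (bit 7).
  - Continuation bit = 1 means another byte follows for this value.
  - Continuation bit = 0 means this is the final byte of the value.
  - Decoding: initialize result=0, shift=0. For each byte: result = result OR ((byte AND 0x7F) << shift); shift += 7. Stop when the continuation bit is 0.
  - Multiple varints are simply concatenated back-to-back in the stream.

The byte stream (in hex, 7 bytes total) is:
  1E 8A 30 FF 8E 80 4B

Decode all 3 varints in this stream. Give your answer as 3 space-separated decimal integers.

  byte[0]=0x1E cont=0 payload=0x1E=30: acc |= 30<<0 -> acc=30 shift=7 [end]
Varint 1: bytes[0:1] = 1E -> value 30 (1 byte(s))
  byte[1]=0x8A cont=1 payload=0x0A=10: acc |= 10<<0 -> acc=10 shift=7
  byte[2]=0x30 cont=0 payload=0x30=48: acc |= 48<<7 -> acc=6154 shift=14 [end]
Varint 2: bytes[1:3] = 8A 30 -> value 6154 (2 byte(s))
  byte[3]=0xFF cont=1 payload=0x7F=127: acc |= 127<<0 -> acc=127 shift=7
  byte[4]=0x8E cont=1 payload=0x0E=14: acc |= 14<<7 -> acc=1919 shift=14
  byte[5]=0x80 cont=1 payload=0x00=0: acc |= 0<<14 -> acc=1919 shift=21
  byte[6]=0x4B cont=0 payload=0x4B=75: acc |= 75<<21 -> acc=157288319 shift=28 [end]
Varint 3: bytes[3:7] = FF 8E 80 4B -> value 157288319 (4 byte(s))

Answer: 30 6154 157288319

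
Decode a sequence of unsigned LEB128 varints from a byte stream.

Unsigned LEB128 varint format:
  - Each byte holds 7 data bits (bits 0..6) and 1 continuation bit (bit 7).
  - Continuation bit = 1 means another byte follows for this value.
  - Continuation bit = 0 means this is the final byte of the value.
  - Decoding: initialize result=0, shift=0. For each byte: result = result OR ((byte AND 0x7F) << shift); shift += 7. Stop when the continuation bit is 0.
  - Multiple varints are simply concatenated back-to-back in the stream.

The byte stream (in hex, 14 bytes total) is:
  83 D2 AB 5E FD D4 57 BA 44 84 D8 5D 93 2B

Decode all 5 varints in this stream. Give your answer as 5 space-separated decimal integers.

Answer: 197847299 1436285 8762 1534980 5523

Derivation:
  byte[0]=0x83 cont=1 payload=0x03=3: acc |= 3<<0 -> acc=3 shift=7
  byte[1]=0xD2 cont=1 payload=0x52=82: acc |= 82<<7 -> acc=10499 shift=14
  byte[2]=0xAB cont=1 payload=0x2B=43: acc |= 43<<14 -> acc=715011 shift=21
  byte[3]=0x5E cont=0 payload=0x5E=94: acc |= 94<<21 -> acc=197847299 shift=28 [end]
Varint 1: bytes[0:4] = 83 D2 AB 5E -> value 197847299 (4 byte(s))
  byte[4]=0xFD cont=1 payload=0x7D=125: acc |= 125<<0 -> acc=125 shift=7
  byte[5]=0xD4 cont=1 payload=0x54=84: acc |= 84<<7 -> acc=10877 shift=14
  byte[6]=0x57 cont=0 payload=0x57=87: acc |= 87<<14 -> acc=1436285 shift=21 [end]
Varint 2: bytes[4:7] = FD D4 57 -> value 1436285 (3 byte(s))
  byte[7]=0xBA cont=1 payload=0x3A=58: acc |= 58<<0 -> acc=58 shift=7
  byte[8]=0x44 cont=0 payload=0x44=68: acc |= 68<<7 -> acc=8762 shift=14 [end]
Varint 3: bytes[7:9] = BA 44 -> value 8762 (2 byte(s))
  byte[9]=0x84 cont=1 payload=0x04=4: acc |= 4<<0 -> acc=4 shift=7
  byte[10]=0xD8 cont=1 payload=0x58=88: acc |= 88<<7 -> acc=11268 shift=14
  byte[11]=0x5D cont=0 payload=0x5D=93: acc |= 93<<14 -> acc=1534980 shift=21 [end]
Varint 4: bytes[9:12] = 84 D8 5D -> value 1534980 (3 byte(s))
  byte[12]=0x93 cont=1 payload=0x13=19: acc |= 19<<0 -> acc=19 shift=7
  byte[13]=0x2B cont=0 payload=0x2B=43: acc |= 43<<7 -> acc=5523 shift=14 [end]
Varint 5: bytes[12:14] = 93 2B -> value 5523 (2 byte(s))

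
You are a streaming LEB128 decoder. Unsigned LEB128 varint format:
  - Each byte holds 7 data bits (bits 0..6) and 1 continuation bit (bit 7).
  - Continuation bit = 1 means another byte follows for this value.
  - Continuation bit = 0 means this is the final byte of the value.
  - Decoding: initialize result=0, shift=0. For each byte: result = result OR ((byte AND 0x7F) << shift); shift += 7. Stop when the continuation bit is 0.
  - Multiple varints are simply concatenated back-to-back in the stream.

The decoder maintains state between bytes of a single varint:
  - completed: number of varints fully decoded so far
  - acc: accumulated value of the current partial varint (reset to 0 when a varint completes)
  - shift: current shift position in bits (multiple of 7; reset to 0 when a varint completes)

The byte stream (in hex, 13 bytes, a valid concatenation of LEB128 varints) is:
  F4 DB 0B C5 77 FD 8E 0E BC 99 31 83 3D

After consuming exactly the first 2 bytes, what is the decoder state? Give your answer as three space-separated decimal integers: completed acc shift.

byte[0]=0xF4 cont=1 payload=0x74: acc |= 116<<0 -> completed=0 acc=116 shift=7
byte[1]=0xDB cont=1 payload=0x5B: acc |= 91<<7 -> completed=0 acc=11764 shift=14

Answer: 0 11764 14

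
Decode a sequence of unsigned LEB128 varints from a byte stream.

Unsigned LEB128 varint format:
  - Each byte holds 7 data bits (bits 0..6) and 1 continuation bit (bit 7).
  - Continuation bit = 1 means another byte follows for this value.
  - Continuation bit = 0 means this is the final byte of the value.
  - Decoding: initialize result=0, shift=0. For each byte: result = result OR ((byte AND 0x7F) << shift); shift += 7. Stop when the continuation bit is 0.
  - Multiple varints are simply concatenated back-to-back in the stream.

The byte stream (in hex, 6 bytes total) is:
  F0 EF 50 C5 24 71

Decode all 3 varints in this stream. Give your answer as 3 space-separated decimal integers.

Answer: 1325040 4677 113

Derivation:
  byte[0]=0xF0 cont=1 payload=0x70=112: acc |= 112<<0 -> acc=112 shift=7
  byte[1]=0xEF cont=1 payload=0x6F=111: acc |= 111<<7 -> acc=14320 shift=14
  byte[2]=0x50 cont=0 payload=0x50=80: acc |= 80<<14 -> acc=1325040 shift=21 [end]
Varint 1: bytes[0:3] = F0 EF 50 -> value 1325040 (3 byte(s))
  byte[3]=0xC5 cont=1 payload=0x45=69: acc |= 69<<0 -> acc=69 shift=7
  byte[4]=0x24 cont=0 payload=0x24=36: acc |= 36<<7 -> acc=4677 shift=14 [end]
Varint 2: bytes[3:5] = C5 24 -> value 4677 (2 byte(s))
  byte[5]=0x71 cont=0 payload=0x71=113: acc |= 113<<0 -> acc=113 shift=7 [end]
Varint 3: bytes[5:6] = 71 -> value 113 (1 byte(s))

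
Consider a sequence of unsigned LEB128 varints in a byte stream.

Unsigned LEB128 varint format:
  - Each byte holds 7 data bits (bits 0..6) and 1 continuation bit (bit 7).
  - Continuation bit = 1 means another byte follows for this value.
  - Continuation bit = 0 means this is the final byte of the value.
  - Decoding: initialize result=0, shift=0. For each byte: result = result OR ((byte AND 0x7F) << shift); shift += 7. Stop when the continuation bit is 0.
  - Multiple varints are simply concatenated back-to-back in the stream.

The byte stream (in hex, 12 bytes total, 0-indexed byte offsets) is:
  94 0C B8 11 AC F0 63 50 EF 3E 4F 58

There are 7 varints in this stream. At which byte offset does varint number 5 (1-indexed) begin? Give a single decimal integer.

Answer: 8

Derivation:
  byte[0]=0x94 cont=1 payload=0x14=20: acc |= 20<<0 -> acc=20 shift=7
  byte[1]=0x0C cont=0 payload=0x0C=12: acc |= 12<<7 -> acc=1556 shift=14 [end]
Varint 1: bytes[0:2] = 94 0C -> value 1556 (2 byte(s))
  byte[2]=0xB8 cont=1 payload=0x38=56: acc |= 56<<0 -> acc=56 shift=7
  byte[3]=0x11 cont=0 payload=0x11=17: acc |= 17<<7 -> acc=2232 shift=14 [end]
Varint 2: bytes[2:4] = B8 11 -> value 2232 (2 byte(s))
  byte[4]=0xAC cont=1 payload=0x2C=44: acc |= 44<<0 -> acc=44 shift=7
  byte[5]=0xF0 cont=1 payload=0x70=112: acc |= 112<<7 -> acc=14380 shift=14
  byte[6]=0x63 cont=0 payload=0x63=99: acc |= 99<<14 -> acc=1636396 shift=21 [end]
Varint 3: bytes[4:7] = AC F0 63 -> value 1636396 (3 byte(s))
  byte[7]=0x50 cont=0 payload=0x50=80: acc |= 80<<0 -> acc=80 shift=7 [end]
Varint 4: bytes[7:8] = 50 -> value 80 (1 byte(s))
  byte[8]=0xEF cont=1 payload=0x6F=111: acc |= 111<<0 -> acc=111 shift=7
  byte[9]=0x3E cont=0 payload=0x3E=62: acc |= 62<<7 -> acc=8047 shift=14 [end]
Varint 5: bytes[8:10] = EF 3E -> value 8047 (2 byte(s))
  byte[10]=0x4F cont=0 payload=0x4F=79: acc |= 79<<0 -> acc=79 shift=7 [end]
Varint 6: bytes[10:11] = 4F -> value 79 (1 byte(s))
  byte[11]=0x58 cont=0 payload=0x58=88: acc |= 88<<0 -> acc=88 shift=7 [end]
Varint 7: bytes[11:12] = 58 -> value 88 (1 byte(s))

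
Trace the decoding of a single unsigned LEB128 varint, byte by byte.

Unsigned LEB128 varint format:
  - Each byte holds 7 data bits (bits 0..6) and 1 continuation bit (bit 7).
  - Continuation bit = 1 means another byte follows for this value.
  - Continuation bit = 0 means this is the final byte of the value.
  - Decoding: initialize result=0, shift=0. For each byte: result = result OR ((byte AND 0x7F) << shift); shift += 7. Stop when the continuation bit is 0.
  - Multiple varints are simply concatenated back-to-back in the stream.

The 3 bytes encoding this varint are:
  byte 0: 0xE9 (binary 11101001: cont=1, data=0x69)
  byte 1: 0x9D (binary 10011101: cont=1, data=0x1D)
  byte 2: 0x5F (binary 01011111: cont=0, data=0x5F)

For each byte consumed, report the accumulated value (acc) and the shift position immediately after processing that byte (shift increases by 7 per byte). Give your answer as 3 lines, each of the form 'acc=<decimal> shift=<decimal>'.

Answer: acc=105 shift=7
acc=3817 shift=14
acc=1560297 shift=21

Derivation:
byte 0=0xE9: payload=0x69=105, contrib = 105<<0 = 105; acc -> 105, shift -> 7
byte 1=0x9D: payload=0x1D=29, contrib = 29<<7 = 3712; acc -> 3817, shift -> 14
byte 2=0x5F: payload=0x5F=95, contrib = 95<<14 = 1556480; acc -> 1560297, shift -> 21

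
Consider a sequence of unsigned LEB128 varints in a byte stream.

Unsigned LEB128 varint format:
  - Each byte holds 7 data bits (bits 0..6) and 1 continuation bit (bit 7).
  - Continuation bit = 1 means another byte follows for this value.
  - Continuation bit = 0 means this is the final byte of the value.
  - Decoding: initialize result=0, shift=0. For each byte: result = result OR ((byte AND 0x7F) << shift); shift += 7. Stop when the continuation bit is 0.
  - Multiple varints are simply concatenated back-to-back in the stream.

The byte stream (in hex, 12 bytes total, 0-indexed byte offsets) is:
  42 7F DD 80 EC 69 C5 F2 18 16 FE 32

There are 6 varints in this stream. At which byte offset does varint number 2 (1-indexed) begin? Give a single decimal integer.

Answer: 1

Derivation:
  byte[0]=0x42 cont=0 payload=0x42=66: acc |= 66<<0 -> acc=66 shift=7 [end]
Varint 1: bytes[0:1] = 42 -> value 66 (1 byte(s))
  byte[1]=0x7F cont=0 payload=0x7F=127: acc |= 127<<0 -> acc=127 shift=7 [end]
Varint 2: bytes[1:2] = 7F -> value 127 (1 byte(s))
  byte[2]=0xDD cont=1 payload=0x5D=93: acc |= 93<<0 -> acc=93 shift=7
  byte[3]=0x80 cont=1 payload=0x00=0: acc |= 0<<7 -> acc=93 shift=14
  byte[4]=0xEC cont=1 payload=0x6C=108: acc |= 108<<14 -> acc=1769565 shift=21
  byte[5]=0x69 cont=0 payload=0x69=105: acc |= 105<<21 -> acc=221970525 shift=28 [end]
Varint 3: bytes[2:6] = DD 80 EC 69 -> value 221970525 (4 byte(s))
  byte[6]=0xC5 cont=1 payload=0x45=69: acc |= 69<<0 -> acc=69 shift=7
  byte[7]=0xF2 cont=1 payload=0x72=114: acc |= 114<<7 -> acc=14661 shift=14
  byte[8]=0x18 cont=0 payload=0x18=24: acc |= 24<<14 -> acc=407877 shift=21 [end]
Varint 4: bytes[6:9] = C5 F2 18 -> value 407877 (3 byte(s))
  byte[9]=0x16 cont=0 payload=0x16=22: acc |= 22<<0 -> acc=22 shift=7 [end]
Varint 5: bytes[9:10] = 16 -> value 22 (1 byte(s))
  byte[10]=0xFE cont=1 payload=0x7E=126: acc |= 126<<0 -> acc=126 shift=7
  byte[11]=0x32 cont=0 payload=0x32=50: acc |= 50<<7 -> acc=6526 shift=14 [end]
Varint 6: bytes[10:12] = FE 32 -> value 6526 (2 byte(s))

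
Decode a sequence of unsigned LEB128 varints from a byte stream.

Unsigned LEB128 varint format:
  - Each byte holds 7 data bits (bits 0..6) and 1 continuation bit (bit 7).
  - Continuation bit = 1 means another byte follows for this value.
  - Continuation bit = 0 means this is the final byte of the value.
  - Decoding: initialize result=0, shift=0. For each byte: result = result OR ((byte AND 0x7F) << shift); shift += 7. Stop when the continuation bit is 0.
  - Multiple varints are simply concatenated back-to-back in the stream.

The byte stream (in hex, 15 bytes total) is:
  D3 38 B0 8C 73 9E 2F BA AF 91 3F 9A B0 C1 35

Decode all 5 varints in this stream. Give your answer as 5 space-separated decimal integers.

  byte[0]=0xD3 cont=1 payload=0x53=83: acc |= 83<<0 -> acc=83 shift=7
  byte[1]=0x38 cont=0 payload=0x38=56: acc |= 56<<7 -> acc=7251 shift=14 [end]
Varint 1: bytes[0:2] = D3 38 -> value 7251 (2 byte(s))
  byte[2]=0xB0 cont=1 payload=0x30=48: acc |= 48<<0 -> acc=48 shift=7
  byte[3]=0x8C cont=1 payload=0x0C=12: acc |= 12<<7 -> acc=1584 shift=14
  byte[4]=0x73 cont=0 payload=0x73=115: acc |= 115<<14 -> acc=1885744 shift=21 [end]
Varint 2: bytes[2:5] = B0 8C 73 -> value 1885744 (3 byte(s))
  byte[5]=0x9E cont=1 payload=0x1E=30: acc |= 30<<0 -> acc=30 shift=7
  byte[6]=0x2F cont=0 payload=0x2F=47: acc |= 47<<7 -> acc=6046 shift=14 [end]
Varint 3: bytes[5:7] = 9E 2F -> value 6046 (2 byte(s))
  byte[7]=0xBA cont=1 payload=0x3A=58: acc |= 58<<0 -> acc=58 shift=7
  byte[8]=0xAF cont=1 payload=0x2F=47: acc |= 47<<7 -> acc=6074 shift=14
  byte[9]=0x91 cont=1 payload=0x11=17: acc |= 17<<14 -> acc=284602 shift=21
  byte[10]=0x3F cont=0 payload=0x3F=63: acc |= 63<<21 -> acc=132405178 shift=28 [end]
Varint 4: bytes[7:11] = BA AF 91 3F -> value 132405178 (4 byte(s))
  byte[11]=0x9A cont=1 payload=0x1A=26: acc |= 26<<0 -> acc=26 shift=7
  byte[12]=0xB0 cont=1 payload=0x30=48: acc |= 48<<7 -> acc=6170 shift=14
  byte[13]=0xC1 cont=1 payload=0x41=65: acc |= 65<<14 -> acc=1071130 shift=21
  byte[14]=0x35 cont=0 payload=0x35=53: acc |= 53<<21 -> acc=112220186 shift=28 [end]
Varint 5: bytes[11:15] = 9A B0 C1 35 -> value 112220186 (4 byte(s))

Answer: 7251 1885744 6046 132405178 112220186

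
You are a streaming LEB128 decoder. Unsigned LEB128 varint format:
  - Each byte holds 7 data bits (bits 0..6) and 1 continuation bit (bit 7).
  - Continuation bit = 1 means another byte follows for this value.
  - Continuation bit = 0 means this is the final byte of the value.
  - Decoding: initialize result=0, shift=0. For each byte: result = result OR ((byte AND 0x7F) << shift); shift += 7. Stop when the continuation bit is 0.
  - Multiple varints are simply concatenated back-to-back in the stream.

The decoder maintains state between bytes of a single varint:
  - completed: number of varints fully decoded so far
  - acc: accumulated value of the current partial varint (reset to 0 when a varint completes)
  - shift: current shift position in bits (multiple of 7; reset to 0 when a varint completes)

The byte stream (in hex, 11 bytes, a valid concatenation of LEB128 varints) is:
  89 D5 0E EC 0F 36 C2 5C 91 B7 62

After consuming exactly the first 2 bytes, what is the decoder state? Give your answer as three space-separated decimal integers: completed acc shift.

Answer: 0 10889 14

Derivation:
byte[0]=0x89 cont=1 payload=0x09: acc |= 9<<0 -> completed=0 acc=9 shift=7
byte[1]=0xD5 cont=1 payload=0x55: acc |= 85<<7 -> completed=0 acc=10889 shift=14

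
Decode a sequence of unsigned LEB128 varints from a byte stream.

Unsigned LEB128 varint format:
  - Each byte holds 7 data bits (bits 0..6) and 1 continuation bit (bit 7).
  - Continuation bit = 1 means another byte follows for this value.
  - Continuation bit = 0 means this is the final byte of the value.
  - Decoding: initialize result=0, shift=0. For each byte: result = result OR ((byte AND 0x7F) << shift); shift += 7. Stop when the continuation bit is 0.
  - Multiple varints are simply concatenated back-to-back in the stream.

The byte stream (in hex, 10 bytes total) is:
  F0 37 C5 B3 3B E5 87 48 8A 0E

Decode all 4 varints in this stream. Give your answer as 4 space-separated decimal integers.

Answer: 7152 973253 1180645 1802

Derivation:
  byte[0]=0xF0 cont=1 payload=0x70=112: acc |= 112<<0 -> acc=112 shift=7
  byte[1]=0x37 cont=0 payload=0x37=55: acc |= 55<<7 -> acc=7152 shift=14 [end]
Varint 1: bytes[0:2] = F0 37 -> value 7152 (2 byte(s))
  byte[2]=0xC5 cont=1 payload=0x45=69: acc |= 69<<0 -> acc=69 shift=7
  byte[3]=0xB3 cont=1 payload=0x33=51: acc |= 51<<7 -> acc=6597 shift=14
  byte[4]=0x3B cont=0 payload=0x3B=59: acc |= 59<<14 -> acc=973253 shift=21 [end]
Varint 2: bytes[2:5] = C5 B3 3B -> value 973253 (3 byte(s))
  byte[5]=0xE5 cont=1 payload=0x65=101: acc |= 101<<0 -> acc=101 shift=7
  byte[6]=0x87 cont=1 payload=0x07=7: acc |= 7<<7 -> acc=997 shift=14
  byte[7]=0x48 cont=0 payload=0x48=72: acc |= 72<<14 -> acc=1180645 shift=21 [end]
Varint 3: bytes[5:8] = E5 87 48 -> value 1180645 (3 byte(s))
  byte[8]=0x8A cont=1 payload=0x0A=10: acc |= 10<<0 -> acc=10 shift=7
  byte[9]=0x0E cont=0 payload=0x0E=14: acc |= 14<<7 -> acc=1802 shift=14 [end]
Varint 4: bytes[8:10] = 8A 0E -> value 1802 (2 byte(s))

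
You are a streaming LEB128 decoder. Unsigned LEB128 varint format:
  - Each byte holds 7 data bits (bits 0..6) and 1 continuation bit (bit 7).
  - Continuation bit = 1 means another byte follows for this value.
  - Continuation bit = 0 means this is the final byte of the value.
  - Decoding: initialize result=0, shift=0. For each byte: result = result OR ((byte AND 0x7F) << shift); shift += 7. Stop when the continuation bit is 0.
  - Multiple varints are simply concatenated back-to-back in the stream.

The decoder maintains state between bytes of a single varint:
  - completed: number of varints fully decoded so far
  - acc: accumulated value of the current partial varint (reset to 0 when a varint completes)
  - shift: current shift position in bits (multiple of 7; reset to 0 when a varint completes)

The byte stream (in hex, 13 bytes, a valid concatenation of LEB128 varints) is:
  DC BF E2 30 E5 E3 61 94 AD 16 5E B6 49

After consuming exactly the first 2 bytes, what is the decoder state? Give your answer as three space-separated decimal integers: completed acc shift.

Answer: 0 8156 14

Derivation:
byte[0]=0xDC cont=1 payload=0x5C: acc |= 92<<0 -> completed=0 acc=92 shift=7
byte[1]=0xBF cont=1 payload=0x3F: acc |= 63<<7 -> completed=0 acc=8156 shift=14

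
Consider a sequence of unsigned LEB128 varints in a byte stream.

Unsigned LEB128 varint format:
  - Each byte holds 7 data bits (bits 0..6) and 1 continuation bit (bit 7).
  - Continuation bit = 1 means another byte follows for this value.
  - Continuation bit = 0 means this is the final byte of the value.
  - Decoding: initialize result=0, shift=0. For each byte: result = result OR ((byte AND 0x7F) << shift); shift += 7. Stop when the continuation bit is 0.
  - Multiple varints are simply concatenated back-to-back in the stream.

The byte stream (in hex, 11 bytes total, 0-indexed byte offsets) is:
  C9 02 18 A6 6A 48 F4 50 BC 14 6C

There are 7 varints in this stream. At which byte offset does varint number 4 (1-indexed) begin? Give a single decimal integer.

Answer: 5

Derivation:
  byte[0]=0xC9 cont=1 payload=0x49=73: acc |= 73<<0 -> acc=73 shift=7
  byte[1]=0x02 cont=0 payload=0x02=2: acc |= 2<<7 -> acc=329 shift=14 [end]
Varint 1: bytes[0:2] = C9 02 -> value 329 (2 byte(s))
  byte[2]=0x18 cont=0 payload=0x18=24: acc |= 24<<0 -> acc=24 shift=7 [end]
Varint 2: bytes[2:3] = 18 -> value 24 (1 byte(s))
  byte[3]=0xA6 cont=1 payload=0x26=38: acc |= 38<<0 -> acc=38 shift=7
  byte[4]=0x6A cont=0 payload=0x6A=106: acc |= 106<<7 -> acc=13606 shift=14 [end]
Varint 3: bytes[3:5] = A6 6A -> value 13606 (2 byte(s))
  byte[5]=0x48 cont=0 payload=0x48=72: acc |= 72<<0 -> acc=72 shift=7 [end]
Varint 4: bytes[5:6] = 48 -> value 72 (1 byte(s))
  byte[6]=0xF4 cont=1 payload=0x74=116: acc |= 116<<0 -> acc=116 shift=7
  byte[7]=0x50 cont=0 payload=0x50=80: acc |= 80<<7 -> acc=10356 shift=14 [end]
Varint 5: bytes[6:8] = F4 50 -> value 10356 (2 byte(s))
  byte[8]=0xBC cont=1 payload=0x3C=60: acc |= 60<<0 -> acc=60 shift=7
  byte[9]=0x14 cont=0 payload=0x14=20: acc |= 20<<7 -> acc=2620 shift=14 [end]
Varint 6: bytes[8:10] = BC 14 -> value 2620 (2 byte(s))
  byte[10]=0x6C cont=0 payload=0x6C=108: acc |= 108<<0 -> acc=108 shift=7 [end]
Varint 7: bytes[10:11] = 6C -> value 108 (1 byte(s))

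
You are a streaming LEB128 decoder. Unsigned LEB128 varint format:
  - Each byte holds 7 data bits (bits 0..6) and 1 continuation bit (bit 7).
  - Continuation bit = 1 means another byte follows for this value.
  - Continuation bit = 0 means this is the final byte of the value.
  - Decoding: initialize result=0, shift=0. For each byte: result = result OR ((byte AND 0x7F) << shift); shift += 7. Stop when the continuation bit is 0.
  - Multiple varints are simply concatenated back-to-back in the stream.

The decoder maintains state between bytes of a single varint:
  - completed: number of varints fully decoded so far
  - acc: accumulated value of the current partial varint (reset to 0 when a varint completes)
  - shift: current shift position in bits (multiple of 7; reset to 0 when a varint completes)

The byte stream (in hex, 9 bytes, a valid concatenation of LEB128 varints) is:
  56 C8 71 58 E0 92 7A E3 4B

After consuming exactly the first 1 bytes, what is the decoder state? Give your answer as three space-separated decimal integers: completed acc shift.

Answer: 1 0 0

Derivation:
byte[0]=0x56 cont=0 payload=0x56: varint #1 complete (value=86); reset -> completed=1 acc=0 shift=0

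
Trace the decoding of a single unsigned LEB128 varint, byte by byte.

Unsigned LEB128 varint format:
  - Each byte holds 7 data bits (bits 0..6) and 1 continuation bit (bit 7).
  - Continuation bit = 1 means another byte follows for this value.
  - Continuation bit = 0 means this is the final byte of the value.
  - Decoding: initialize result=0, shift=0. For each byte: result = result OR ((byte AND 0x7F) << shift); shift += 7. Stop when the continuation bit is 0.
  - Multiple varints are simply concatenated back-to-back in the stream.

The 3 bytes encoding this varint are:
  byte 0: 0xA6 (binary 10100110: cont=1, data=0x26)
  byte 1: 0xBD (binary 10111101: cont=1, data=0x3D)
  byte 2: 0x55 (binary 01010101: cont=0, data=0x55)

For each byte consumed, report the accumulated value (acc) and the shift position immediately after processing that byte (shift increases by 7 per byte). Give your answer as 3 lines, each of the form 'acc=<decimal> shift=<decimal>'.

Answer: acc=38 shift=7
acc=7846 shift=14
acc=1400486 shift=21

Derivation:
byte 0=0xA6: payload=0x26=38, contrib = 38<<0 = 38; acc -> 38, shift -> 7
byte 1=0xBD: payload=0x3D=61, contrib = 61<<7 = 7808; acc -> 7846, shift -> 14
byte 2=0x55: payload=0x55=85, contrib = 85<<14 = 1392640; acc -> 1400486, shift -> 21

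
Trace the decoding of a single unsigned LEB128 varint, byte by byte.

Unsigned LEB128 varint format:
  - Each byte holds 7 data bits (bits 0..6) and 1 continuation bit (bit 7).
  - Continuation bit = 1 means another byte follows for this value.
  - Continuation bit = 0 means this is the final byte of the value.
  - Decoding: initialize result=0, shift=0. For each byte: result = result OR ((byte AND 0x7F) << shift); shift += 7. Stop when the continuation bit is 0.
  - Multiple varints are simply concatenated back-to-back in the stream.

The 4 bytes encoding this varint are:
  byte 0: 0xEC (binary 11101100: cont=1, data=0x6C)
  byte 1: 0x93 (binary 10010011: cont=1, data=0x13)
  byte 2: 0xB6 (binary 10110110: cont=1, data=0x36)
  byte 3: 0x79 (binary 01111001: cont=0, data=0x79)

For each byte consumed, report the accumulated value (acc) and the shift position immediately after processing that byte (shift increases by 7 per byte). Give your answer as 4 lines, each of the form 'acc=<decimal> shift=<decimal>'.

byte 0=0xEC: payload=0x6C=108, contrib = 108<<0 = 108; acc -> 108, shift -> 7
byte 1=0x93: payload=0x13=19, contrib = 19<<7 = 2432; acc -> 2540, shift -> 14
byte 2=0xB6: payload=0x36=54, contrib = 54<<14 = 884736; acc -> 887276, shift -> 21
byte 3=0x79: payload=0x79=121, contrib = 121<<21 = 253755392; acc -> 254642668, shift -> 28

Answer: acc=108 shift=7
acc=2540 shift=14
acc=887276 shift=21
acc=254642668 shift=28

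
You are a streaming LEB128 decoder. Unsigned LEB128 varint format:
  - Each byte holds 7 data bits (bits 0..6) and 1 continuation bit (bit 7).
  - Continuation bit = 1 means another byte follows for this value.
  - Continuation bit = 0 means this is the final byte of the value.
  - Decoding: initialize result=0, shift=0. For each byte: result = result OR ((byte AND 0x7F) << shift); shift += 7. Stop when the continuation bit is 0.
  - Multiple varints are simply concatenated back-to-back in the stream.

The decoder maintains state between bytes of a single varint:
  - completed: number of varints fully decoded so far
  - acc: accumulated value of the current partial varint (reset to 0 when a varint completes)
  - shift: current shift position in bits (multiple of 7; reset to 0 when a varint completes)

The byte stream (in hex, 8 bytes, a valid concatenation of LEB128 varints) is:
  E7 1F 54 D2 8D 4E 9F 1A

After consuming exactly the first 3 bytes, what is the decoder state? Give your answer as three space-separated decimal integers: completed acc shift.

Answer: 2 0 0

Derivation:
byte[0]=0xE7 cont=1 payload=0x67: acc |= 103<<0 -> completed=0 acc=103 shift=7
byte[1]=0x1F cont=0 payload=0x1F: varint #1 complete (value=4071); reset -> completed=1 acc=0 shift=0
byte[2]=0x54 cont=0 payload=0x54: varint #2 complete (value=84); reset -> completed=2 acc=0 shift=0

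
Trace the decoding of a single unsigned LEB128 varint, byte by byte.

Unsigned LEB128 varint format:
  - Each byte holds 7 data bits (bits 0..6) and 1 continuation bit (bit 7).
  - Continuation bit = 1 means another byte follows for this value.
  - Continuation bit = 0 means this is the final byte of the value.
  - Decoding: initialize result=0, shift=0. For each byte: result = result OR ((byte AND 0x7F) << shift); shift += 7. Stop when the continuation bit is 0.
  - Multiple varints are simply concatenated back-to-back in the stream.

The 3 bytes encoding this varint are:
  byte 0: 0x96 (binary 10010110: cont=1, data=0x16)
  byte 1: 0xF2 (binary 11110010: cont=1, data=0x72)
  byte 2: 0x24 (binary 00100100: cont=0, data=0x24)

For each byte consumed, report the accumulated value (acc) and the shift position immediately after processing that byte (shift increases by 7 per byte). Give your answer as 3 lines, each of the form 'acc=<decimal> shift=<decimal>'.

byte 0=0x96: payload=0x16=22, contrib = 22<<0 = 22; acc -> 22, shift -> 7
byte 1=0xF2: payload=0x72=114, contrib = 114<<7 = 14592; acc -> 14614, shift -> 14
byte 2=0x24: payload=0x24=36, contrib = 36<<14 = 589824; acc -> 604438, shift -> 21

Answer: acc=22 shift=7
acc=14614 shift=14
acc=604438 shift=21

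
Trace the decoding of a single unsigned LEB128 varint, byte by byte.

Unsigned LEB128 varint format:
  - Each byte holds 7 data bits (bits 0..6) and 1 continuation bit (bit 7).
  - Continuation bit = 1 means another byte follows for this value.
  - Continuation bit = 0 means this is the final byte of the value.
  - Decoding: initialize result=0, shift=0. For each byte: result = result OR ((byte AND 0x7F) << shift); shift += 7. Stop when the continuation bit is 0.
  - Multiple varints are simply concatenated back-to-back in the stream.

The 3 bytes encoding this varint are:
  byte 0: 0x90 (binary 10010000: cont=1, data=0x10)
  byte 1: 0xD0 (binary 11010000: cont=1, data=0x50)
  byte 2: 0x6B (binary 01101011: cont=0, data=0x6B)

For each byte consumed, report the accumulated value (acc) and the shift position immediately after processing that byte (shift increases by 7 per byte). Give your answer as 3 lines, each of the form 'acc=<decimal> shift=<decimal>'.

Answer: acc=16 shift=7
acc=10256 shift=14
acc=1763344 shift=21

Derivation:
byte 0=0x90: payload=0x10=16, contrib = 16<<0 = 16; acc -> 16, shift -> 7
byte 1=0xD0: payload=0x50=80, contrib = 80<<7 = 10240; acc -> 10256, shift -> 14
byte 2=0x6B: payload=0x6B=107, contrib = 107<<14 = 1753088; acc -> 1763344, shift -> 21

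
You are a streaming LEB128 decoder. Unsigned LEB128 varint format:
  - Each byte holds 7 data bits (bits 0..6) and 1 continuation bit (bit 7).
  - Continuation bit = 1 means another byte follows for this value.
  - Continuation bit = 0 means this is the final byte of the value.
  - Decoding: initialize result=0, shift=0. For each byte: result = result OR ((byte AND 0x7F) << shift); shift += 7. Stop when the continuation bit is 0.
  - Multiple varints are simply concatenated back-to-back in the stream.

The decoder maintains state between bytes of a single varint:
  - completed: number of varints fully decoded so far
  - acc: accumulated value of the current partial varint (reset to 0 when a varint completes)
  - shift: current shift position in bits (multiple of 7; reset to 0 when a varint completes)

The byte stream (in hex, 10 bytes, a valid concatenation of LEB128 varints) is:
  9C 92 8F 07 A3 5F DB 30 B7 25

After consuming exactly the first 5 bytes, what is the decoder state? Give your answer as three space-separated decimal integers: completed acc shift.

byte[0]=0x9C cont=1 payload=0x1C: acc |= 28<<0 -> completed=0 acc=28 shift=7
byte[1]=0x92 cont=1 payload=0x12: acc |= 18<<7 -> completed=0 acc=2332 shift=14
byte[2]=0x8F cont=1 payload=0x0F: acc |= 15<<14 -> completed=0 acc=248092 shift=21
byte[3]=0x07 cont=0 payload=0x07: varint #1 complete (value=14928156); reset -> completed=1 acc=0 shift=0
byte[4]=0xA3 cont=1 payload=0x23: acc |= 35<<0 -> completed=1 acc=35 shift=7

Answer: 1 35 7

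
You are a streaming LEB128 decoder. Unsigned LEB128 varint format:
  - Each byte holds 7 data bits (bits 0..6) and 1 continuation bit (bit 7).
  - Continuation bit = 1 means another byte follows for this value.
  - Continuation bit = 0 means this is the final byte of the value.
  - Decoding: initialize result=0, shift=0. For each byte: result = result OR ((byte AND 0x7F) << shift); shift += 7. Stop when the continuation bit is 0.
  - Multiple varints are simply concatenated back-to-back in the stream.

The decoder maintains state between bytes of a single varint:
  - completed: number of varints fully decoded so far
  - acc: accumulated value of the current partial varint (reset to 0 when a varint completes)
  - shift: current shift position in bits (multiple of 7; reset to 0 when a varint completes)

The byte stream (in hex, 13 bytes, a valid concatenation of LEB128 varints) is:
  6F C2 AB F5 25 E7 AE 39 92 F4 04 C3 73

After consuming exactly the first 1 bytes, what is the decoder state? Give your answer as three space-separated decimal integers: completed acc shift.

Answer: 1 0 0

Derivation:
byte[0]=0x6F cont=0 payload=0x6F: varint #1 complete (value=111); reset -> completed=1 acc=0 shift=0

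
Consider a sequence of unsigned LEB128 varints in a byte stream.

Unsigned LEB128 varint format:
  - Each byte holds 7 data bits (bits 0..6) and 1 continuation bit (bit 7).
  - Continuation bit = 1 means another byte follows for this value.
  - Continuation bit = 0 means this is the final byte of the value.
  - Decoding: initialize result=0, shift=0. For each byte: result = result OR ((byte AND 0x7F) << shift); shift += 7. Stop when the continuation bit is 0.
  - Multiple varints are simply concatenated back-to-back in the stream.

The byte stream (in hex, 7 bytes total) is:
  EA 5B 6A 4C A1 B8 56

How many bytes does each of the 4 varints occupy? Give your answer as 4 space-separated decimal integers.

  byte[0]=0xEA cont=1 payload=0x6A=106: acc |= 106<<0 -> acc=106 shift=7
  byte[1]=0x5B cont=0 payload=0x5B=91: acc |= 91<<7 -> acc=11754 shift=14 [end]
Varint 1: bytes[0:2] = EA 5B -> value 11754 (2 byte(s))
  byte[2]=0x6A cont=0 payload=0x6A=106: acc |= 106<<0 -> acc=106 shift=7 [end]
Varint 2: bytes[2:3] = 6A -> value 106 (1 byte(s))
  byte[3]=0x4C cont=0 payload=0x4C=76: acc |= 76<<0 -> acc=76 shift=7 [end]
Varint 3: bytes[3:4] = 4C -> value 76 (1 byte(s))
  byte[4]=0xA1 cont=1 payload=0x21=33: acc |= 33<<0 -> acc=33 shift=7
  byte[5]=0xB8 cont=1 payload=0x38=56: acc |= 56<<7 -> acc=7201 shift=14
  byte[6]=0x56 cont=0 payload=0x56=86: acc |= 86<<14 -> acc=1416225 shift=21 [end]
Varint 4: bytes[4:7] = A1 B8 56 -> value 1416225 (3 byte(s))

Answer: 2 1 1 3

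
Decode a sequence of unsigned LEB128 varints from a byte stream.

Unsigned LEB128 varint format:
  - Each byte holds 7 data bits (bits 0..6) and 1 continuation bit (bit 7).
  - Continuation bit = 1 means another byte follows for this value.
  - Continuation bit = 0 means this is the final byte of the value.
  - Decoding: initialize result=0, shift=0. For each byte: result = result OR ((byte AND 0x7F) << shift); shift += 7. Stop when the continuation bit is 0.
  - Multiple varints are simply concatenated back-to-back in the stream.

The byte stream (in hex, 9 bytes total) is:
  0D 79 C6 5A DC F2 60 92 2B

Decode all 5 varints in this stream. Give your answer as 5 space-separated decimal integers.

  byte[0]=0x0D cont=0 payload=0x0D=13: acc |= 13<<0 -> acc=13 shift=7 [end]
Varint 1: bytes[0:1] = 0D -> value 13 (1 byte(s))
  byte[1]=0x79 cont=0 payload=0x79=121: acc |= 121<<0 -> acc=121 shift=7 [end]
Varint 2: bytes[1:2] = 79 -> value 121 (1 byte(s))
  byte[2]=0xC6 cont=1 payload=0x46=70: acc |= 70<<0 -> acc=70 shift=7
  byte[3]=0x5A cont=0 payload=0x5A=90: acc |= 90<<7 -> acc=11590 shift=14 [end]
Varint 3: bytes[2:4] = C6 5A -> value 11590 (2 byte(s))
  byte[4]=0xDC cont=1 payload=0x5C=92: acc |= 92<<0 -> acc=92 shift=7
  byte[5]=0xF2 cont=1 payload=0x72=114: acc |= 114<<7 -> acc=14684 shift=14
  byte[6]=0x60 cont=0 payload=0x60=96: acc |= 96<<14 -> acc=1587548 shift=21 [end]
Varint 4: bytes[4:7] = DC F2 60 -> value 1587548 (3 byte(s))
  byte[7]=0x92 cont=1 payload=0x12=18: acc |= 18<<0 -> acc=18 shift=7
  byte[8]=0x2B cont=0 payload=0x2B=43: acc |= 43<<7 -> acc=5522 shift=14 [end]
Varint 5: bytes[7:9] = 92 2B -> value 5522 (2 byte(s))

Answer: 13 121 11590 1587548 5522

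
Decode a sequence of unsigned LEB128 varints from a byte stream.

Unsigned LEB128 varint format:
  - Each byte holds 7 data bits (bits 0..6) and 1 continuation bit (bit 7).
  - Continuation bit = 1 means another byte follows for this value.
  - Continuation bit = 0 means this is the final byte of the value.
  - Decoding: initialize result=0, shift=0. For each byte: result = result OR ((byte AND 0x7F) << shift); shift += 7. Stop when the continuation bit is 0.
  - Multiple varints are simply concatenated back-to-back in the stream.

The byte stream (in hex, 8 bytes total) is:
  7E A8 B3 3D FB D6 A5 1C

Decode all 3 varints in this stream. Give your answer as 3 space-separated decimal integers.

Answer: 126 1005992 59337595

Derivation:
  byte[0]=0x7E cont=0 payload=0x7E=126: acc |= 126<<0 -> acc=126 shift=7 [end]
Varint 1: bytes[0:1] = 7E -> value 126 (1 byte(s))
  byte[1]=0xA8 cont=1 payload=0x28=40: acc |= 40<<0 -> acc=40 shift=7
  byte[2]=0xB3 cont=1 payload=0x33=51: acc |= 51<<7 -> acc=6568 shift=14
  byte[3]=0x3D cont=0 payload=0x3D=61: acc |= 61<<14 -> acc=1005992 shift=21 [end]
Varint 2: bytes[1:4] = A8 B3 3D -> value 1005992 (3 byte(s))
  byte[4]=0xFB cont=1 payload=0x7B=123: acc |= 123<<0 -> acc=123 shift=7
  byte[5]=0xD6 cont=1 payload=0x56=86: acc |= 86<<7 -> acc=11131 shift=14
  byte[6]=0xA5 cont=1 payload=0x25=37: acc |= 37<<14 -> acc=617339 shift=21
  byte[7]=0x1C cont=0 payload=0x1C=28: acc |= 28<<21 -> acc=59337595 shift=28 [end]
Varint 3: bytes[4:8] = FB D6 A5 1C -> value 59337595 (4 byte(s))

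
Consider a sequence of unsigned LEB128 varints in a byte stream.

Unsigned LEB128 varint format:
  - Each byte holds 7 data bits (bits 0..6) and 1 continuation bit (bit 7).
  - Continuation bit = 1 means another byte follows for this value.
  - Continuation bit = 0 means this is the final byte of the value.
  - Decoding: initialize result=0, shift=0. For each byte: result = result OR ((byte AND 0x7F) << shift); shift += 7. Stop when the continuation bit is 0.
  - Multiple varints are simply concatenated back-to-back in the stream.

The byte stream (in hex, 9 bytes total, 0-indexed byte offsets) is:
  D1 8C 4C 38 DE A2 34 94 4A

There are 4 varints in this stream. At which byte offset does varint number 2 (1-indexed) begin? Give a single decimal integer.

  byte[0]=0xD1 cont=1 payload=0x51=81: acc |= 81<<0 -> acc=81 shift=7
  byte[1]=0x8C cont=1 payload=0x0C=12: acc |= 12<<7 -> acc=1617 shift=14
  byte[2]=0x4C cont=0 payload=0x4C=76: acc |= 76<<14 -> acc=1246801 shift=21 [end]
Varint 1: bytes[0:3] = D1 8C 4C -> value 1246801 (3 byte(s))
  byte[3]=0x38 cont=0 payload=0x38=56: acc |= 56<<0 -> acc=56 shift=7 [end]
Varint 2: bytes[3:4] = 38 -> value 56 (1 byte(s))
  byte[4]=0xDE cont=1 payload=0x5E=94: acc |= 94<<0 -> acc=94 shift=7
  byte[5]=0xA2 cont=1 payload=0x22=34: acc |= 34<<7 -> acc=4446 shift=14
  byte[6]=0x34 cont=0 payload=0x34=52: acc |= 52<<14 -> acc=856414 shift=21 [end]
Varint 3: bytes[4:7] = DE A2 34 -> value 856414 (3 byte(s))
  byte[7]=0x94 cont=1 payload=0x14=20: acc |= 20<<0 -> acc=20 shift=7
  byte[8]=0x4A cont=0 payload=0x4A=74: acc |= 74<<7 -> acc=9492 shift=14 [end]
Varint 4: bytes[7:9] = 94 4A -> value 9492 (2 byte(s))

Answer: 3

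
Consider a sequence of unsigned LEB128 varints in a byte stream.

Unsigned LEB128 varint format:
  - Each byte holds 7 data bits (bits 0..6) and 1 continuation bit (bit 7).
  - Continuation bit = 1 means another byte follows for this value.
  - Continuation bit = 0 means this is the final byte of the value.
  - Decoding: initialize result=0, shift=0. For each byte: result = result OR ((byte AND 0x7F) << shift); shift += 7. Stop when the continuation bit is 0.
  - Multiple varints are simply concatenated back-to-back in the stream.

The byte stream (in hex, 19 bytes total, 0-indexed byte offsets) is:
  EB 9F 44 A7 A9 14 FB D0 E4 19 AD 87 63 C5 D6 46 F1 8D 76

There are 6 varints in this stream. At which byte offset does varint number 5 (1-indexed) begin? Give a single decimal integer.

Answer: 13

Derivation:
  byte[0]=0xEB cont=1 payload=0x6B=107: acc |= 107<<0 -> acc=107 shift=7
  byte[1]=0x9F cont=1 payload=0x1F=31: acc |= 31<<7 -> acc=4075 shift=14
  byte[2]=0x44 cont=0 payload=0x44=68: acc |= 68<<14 -> acc=1118187 shift=21 [end]
Varint 1: bytes[0:3] = EB 9F 44 -> value 1118187 (3 byte(s))
  byte[3]=0xA7 cont=1 payload=0x27=39: acc |= 39<<0 -> acc=39 shift=7
  byte[4]=0xA9 cont=1 payload=0x29=41: acc |= 41<<7 -> acc=5287 shift=14
  byte[5]=0x14 cont=0 payload=0x14=20: acc |= 20<<14 -> acc=332967 shift=21 [end]
Varint 2: bytes[3:6] = A7 A9 14 -> value 332967 (3 byte(s))
  byte[6]=0xFB cont=1 payload=0x7B=123: acc |= 123<<0 -> acc=123 shift=7
  byte[7]=0xD0 cont=1 payload=0x50=80: acc |= 80<<7 -> acc=10363 shift=14
  byte[8]=0xE4 cont=1 payload=0x64=100: acc |= 100<<14 -> acc=1648763 shift=21
  byte[9]=0x19 cont=0 payload=0x19=25: acc |= 25<<21 -> acc=54077563 shift=28 [end]
Varint 3: bytes[6:10] = FB D0 E4 19 -> value 54077563 (4 byte(s))
  byte[10]=0xAD cont=1 payload=0x2D=45: acc |= 45<<0 -> acc=45 shift=7
  byte[11]=0x87 cont=1 payload=0x07=7: acc |= 7<<7 -> acc=941 shift=14
  byte[12]=0x63 cont=0 payload=0x63=99: acc |= 99<<14 -> acc=1622957 shift=21 [end]
Varint 4: bytes[10:13] = AD 87 63 -> value 1622957 (3 byte(s))
  byte[13]=0xC5 cont=1 payload=0x45=69: acc |= 69<<0 -> acc=69 shift=7
  byte[14]=0xD6 cont=1 payload=0x56=86: acc |= 86<<7 -> acc=11077 shift=14
  byte[15]=0x46 cont=0 payload=0x46=70: acc |= 70<<14 -> acc=1157957 shift=21 [end]
Varint 5: bytes[13:16] = C5 D6 46 -> value 1157957 (3 byte(s))
  byte[16]=0xF1 cont=1 payload=0x71=113: acc |= 113<<0 -> acc=113 shift=7
  byte[17]=0x8D cont=1 payload=0x0D=13: acc |= 13<<7 -> acc=1777 shift=14
  byte[18]=0x76 cont=0 payload=0x76=118: acc |= 118<<14 -> acc=1935089 shift=21 [end]
Varint 6: bytes[16:19] = F1 8D 76 -> value 1935089 (3 byte(s))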